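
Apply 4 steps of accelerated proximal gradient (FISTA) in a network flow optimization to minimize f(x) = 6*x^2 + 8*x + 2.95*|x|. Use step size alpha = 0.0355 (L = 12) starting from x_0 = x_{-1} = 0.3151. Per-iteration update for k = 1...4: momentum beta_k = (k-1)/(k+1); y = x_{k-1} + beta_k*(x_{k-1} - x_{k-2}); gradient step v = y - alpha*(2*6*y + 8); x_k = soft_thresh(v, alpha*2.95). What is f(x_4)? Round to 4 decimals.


FISTA on f(x) = 6*x^2 + 8*x + 2.95*|x|
L = 12, alpha = 0.0355
Iteration 1: beta = 0.0, y = 0.3151 + 0.0*(0.3151 - 0.3151) = 0.3151
  grad(y) = 11.7812, v = y - alpha*grad = -0.1031
  prox(v) = soft_thresh(-0.1031, 0.1047) = 0.0
Iteration 2: beta = 0.3333, y = 0.0 + 0.3333*(0.0 - 0.3151) = -0.105
  grad(y) = 6.7396, v = y - alpha*grad = -0.3443
  prox(v) = soft_thresh(-0.3443, 0.1047) = -0.2396
Iteration 3: beta = 0.5, y = -0.2396 + 0.5*(-0.2396 - 0.0) = -0.3593
  grad(y) = 3.6878, v = y - alpha*grad = -0.4903
  prox(v) = soft_thresh(-0.4903, 0.1047) = -0.3855
Iteration 4: beta = 0.6, y = -0.3855 + 0.6*(-0.3855 + 0.2396) = -0.4731
  grad(y) = 2.3225, v = y - alpha*grad = -0.5556
  prox(v) = soft_thresh(-0.5556, 0.1047) = -0.4508
f(x_4) = 6*(-0.4508)^2 + 8*(-0.4508) + 2.95*|-0.4508| = -1.0572


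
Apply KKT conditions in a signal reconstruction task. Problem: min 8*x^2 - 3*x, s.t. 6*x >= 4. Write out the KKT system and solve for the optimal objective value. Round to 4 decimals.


Step 1: Try lambda = 0 (constraint inactive).
x_unc = 3/(2*8) = 0.1875
Check: 6*0.1875 = 1.125 < 4 -- violated!
Step 2: Constraint must be active: 6*x = 4
x* = 4/6 = 2/3 = 0.6667 (rounded; the exact value 2/3 is used below)
lambda = (2*8*(2/3) - 3)/6 = 1.2778
Step 3: Compute optimal value.
f(x*) = 8*(2/3)^2 - 3*(2/3) = 1.5556


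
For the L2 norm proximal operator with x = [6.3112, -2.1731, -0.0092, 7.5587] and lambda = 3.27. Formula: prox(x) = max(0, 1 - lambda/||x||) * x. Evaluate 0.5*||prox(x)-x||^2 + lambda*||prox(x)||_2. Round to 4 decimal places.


Step 1: Compute ||x||.
||x|| = 10.084
Step 2: Compute scaling factor.
scale = max(0, 1 - 3.27/10.084) = 0.6757
Step 3: prox(x) = [4.2646, -1.4684, -0.0062, 5.1076]
||prox(x)|| = 6.814
Step 4: Proximal objective.
0.5*||prox-x||^2 = 5.3465
lambda*||prox|| = 22.2818
Total = 27.6283


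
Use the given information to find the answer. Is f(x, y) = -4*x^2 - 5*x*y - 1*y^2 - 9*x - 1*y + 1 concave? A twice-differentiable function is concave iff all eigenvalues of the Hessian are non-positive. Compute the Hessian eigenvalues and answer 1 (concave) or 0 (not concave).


The Hessian of f(x,y) = -4*x^2 - 5*x*y - 1*y^2 - 9*x - 1*y + 1 is:
H = [[-8, -5], [-5, -2]]
Trace = -8 - 2 = -10
Determinant = -8*-2 - (-5)^2 = -9
Discriminant = (-10)^2 - 4*-9 = 136.0
Eigenvalues: lambda_1 = -10.831, lambda_2 = 0.831
The function is not concave.

0


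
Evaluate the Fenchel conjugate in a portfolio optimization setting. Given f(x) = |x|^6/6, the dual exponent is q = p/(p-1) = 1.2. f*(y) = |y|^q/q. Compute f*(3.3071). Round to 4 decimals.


The conjugate exponent q satisfies 1/p + 1/q = 1.
p = 6, so q = 6/(6 - 1) = 1.2
|y|^q = 3.3071^1.2 = 4.2008
f*(3.3071) = 4.2008 / 1.2 = 3.5007


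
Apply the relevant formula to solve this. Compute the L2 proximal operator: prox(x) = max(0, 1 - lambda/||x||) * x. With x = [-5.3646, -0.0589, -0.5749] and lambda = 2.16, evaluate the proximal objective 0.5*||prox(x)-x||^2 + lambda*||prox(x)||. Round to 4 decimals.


Step 1: Compute ||x||.
||x|| = 5.3956
Step 2: Compute scaling factor.
scale = max(0, 1 - 2.16/5.3956) = 0.5997
Step 3: prox(x) = [-3.217, -0.0353, -0.3448]
||prox(x)|| = 3.2356
Step 4: Proximal objective.
0.5*||prox-x||^2 = 2.3328
lambda*||prox|| = 6.9889
Total = 9.3218


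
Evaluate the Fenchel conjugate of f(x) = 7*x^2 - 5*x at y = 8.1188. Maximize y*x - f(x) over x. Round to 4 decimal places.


f*(y) = sup_x {y*x - a*x^2 - b*x} = sup_x {(y-b)*x - a*x^2}
FOC: (y - b) - 2a*x = 0 => x* = (y - b)/(2a)
x* = (8.1188 + 5)/(2*7) = 0.9371
f*(8.1188) = (y-b)^2/(4a) = (8.1188 + 5)^2/(4*7)
= 172.1029/28 = 6.1465


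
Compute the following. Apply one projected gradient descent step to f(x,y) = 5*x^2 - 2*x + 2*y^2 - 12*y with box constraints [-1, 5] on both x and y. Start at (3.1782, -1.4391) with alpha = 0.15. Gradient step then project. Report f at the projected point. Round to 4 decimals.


Step 1: Compute gradient at (3.1782, -1.4391).
grad_x = 2*5*3.1782 - 2 = 29.782
grad_y = 2*2*-1.4391 - 12 = -17.7564
Step 2: Gradient step.
x_raw = 3.1782 - 0.15*29.782 = -1.2891
y_raw = -1.4391 - 0.15*-17.7564 = 1.2244
Step 3: Project onto [-1, 5].
x_proj = clip(-1.2891) = -1.0
y_proj = clip(1.2244) = 1.2244
Step 4: Evaluate f.
f(-1.0, 1.2244) = -4.6942


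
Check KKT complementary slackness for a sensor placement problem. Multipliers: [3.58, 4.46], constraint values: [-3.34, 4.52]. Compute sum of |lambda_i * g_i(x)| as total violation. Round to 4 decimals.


KKT complementary slackness check:
lambda_1 * g_1 = 3.58 * -3.34 = -11.9572
lambda_2 * g_2 = 4.46 * 4.52 = 20.1592
Total violation = 11.9572 + 20.1592 = 32.1164


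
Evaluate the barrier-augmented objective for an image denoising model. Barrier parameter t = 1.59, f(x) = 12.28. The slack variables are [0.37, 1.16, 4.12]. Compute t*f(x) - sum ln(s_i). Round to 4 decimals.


Step 1: Compute log-barrier.
ln values: [-0.9943, 0.1484, 1.4159]
phi = -(-0.9943 + 0.1484 + 1.4159) = -0.57
Step 2: Compute augmented objective.
t*f(x) = 1.59*12.28 = 19.5252
Total = 19.5252 - 0.57 = 18.9552


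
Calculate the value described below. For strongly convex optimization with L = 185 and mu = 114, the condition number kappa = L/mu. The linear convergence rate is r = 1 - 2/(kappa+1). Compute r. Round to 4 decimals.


Step 1: Compute the condition number.
kappa = L/mu = 185/114 = 1.6228
Step 2: Compute the convergence rate.
r = 1 - 2/(kappa + 1) = 1 - 2*mu/(L + mu) = (L - mu)/(L + mu) = 71/299 = 0.2375


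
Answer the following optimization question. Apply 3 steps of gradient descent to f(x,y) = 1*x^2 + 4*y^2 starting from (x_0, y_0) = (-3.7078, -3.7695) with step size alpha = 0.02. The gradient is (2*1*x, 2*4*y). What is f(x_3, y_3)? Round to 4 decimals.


Gradient descent on f(x,y) = 1*x^2 + 4*y^2.
Starting point: (-3.7078, -3.7695), alpha = 0.02
Step 1: grad_x = 2*1*-3.7078 = -7.4156, grad_y = 2*4*-3.7695 = -30.156
  x_1 = -3.7078 - 0.02*-7.4156 = -3.5595
  y_1 = -3.7695 - 0.02*-30.156 = -3.1664
Step 2: grad_x = 2*1*-3.5595 = -7.119, grad_y = 2*4*-3.1664 = -25.331
  x_2 = -3.5595 - 0.02*-7.119 = -3.4171
  y_2 = -3.1664 - 0.02*-25.331 = -2.6598
Step 3: grad_x = 2*1*-3.4171 = -6.8342, grad_y = 2*4*-2.6598 = -21.2781
  x_3 = -3.4171 - 0.02*-6.8342 = -3.2804
  y_3 = -2.6598 - 0.02*-21.2781 = -2.2342
f(-3.2804, -2.2342) = 1*(-3.2804)^2 + 4*(-2.2342)^2 = 30.7277


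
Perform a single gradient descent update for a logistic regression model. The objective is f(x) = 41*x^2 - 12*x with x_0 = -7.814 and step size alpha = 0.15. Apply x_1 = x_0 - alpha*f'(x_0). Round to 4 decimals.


We compute the gradient at x_0 and apply the update.
f'(x) = 82*x - 12
f'(-7.814) = 82*-7.814 - 12 = -652.748
x_1 = -7.814 - 0.15*-652.748 = 90.0982


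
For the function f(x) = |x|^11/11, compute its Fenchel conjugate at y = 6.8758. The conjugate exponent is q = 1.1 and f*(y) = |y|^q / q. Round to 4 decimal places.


The conjugate exponent q satisfies 1/p + 1/q = 1.
p = 11, so q = 11/(11 - 1) = 1.1
|y|^q = 6.8758^1.1 = 8.3379
f*(6.8758) = 8.3379 / 1.1 = 7.5799


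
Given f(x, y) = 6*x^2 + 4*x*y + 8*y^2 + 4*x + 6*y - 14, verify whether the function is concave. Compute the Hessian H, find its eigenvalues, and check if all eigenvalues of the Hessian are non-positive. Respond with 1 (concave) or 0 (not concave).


The Hessian of f(x,y) = 6*x^2 + 4*x*y + 8*y^2 + 4*x + 6*y - 14 is:
H = [[12, 4], [4, 16]]
Trace = 12 + 16 = 28
Determinant = 12*16 - (4)^2 = 176
Discriminant = (28)^2 - 4*176 = 80.0
Eigenvalues: lambda_1 = 9.5279, lambda_2 = 18.4721
The function is not concave.

0


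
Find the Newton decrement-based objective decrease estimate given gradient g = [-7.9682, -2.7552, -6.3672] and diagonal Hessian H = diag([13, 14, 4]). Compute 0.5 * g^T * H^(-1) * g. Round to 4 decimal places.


Step 1: H is diagonal, so H^(-1) * g = [-0.6129, -0.1968, -1.5918].
Step 2: g^T H^(-1) g = sum_i g_i^2 / H_ii
  = (-7.9682)^2/13 + (-2.7552)^2/14 + (-6.3672)^2/4
  = 4.884 + 0.5422 + 10.1353 = 15.5615
Step 3: Objective decrease = 0.5 * g^T H^(-1) g = 7.7808


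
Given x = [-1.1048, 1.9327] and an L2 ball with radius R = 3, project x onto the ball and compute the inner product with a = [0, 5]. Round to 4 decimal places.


Step 1: Compute ||x|| (intermediates to 6 decimals).
||x|| = sqrt((-1.1048)^2 + 1.9327^2) = 2.226188
Step 2: Project.
Since ||x|| <= R, proj = x (no scaling needed).
proj(x) = [-1.1048, 1.9327]
Step 3: Dot product.
a^T * proj(x) = 0*(-1.1048) + 5*1.9327 = 9.6635


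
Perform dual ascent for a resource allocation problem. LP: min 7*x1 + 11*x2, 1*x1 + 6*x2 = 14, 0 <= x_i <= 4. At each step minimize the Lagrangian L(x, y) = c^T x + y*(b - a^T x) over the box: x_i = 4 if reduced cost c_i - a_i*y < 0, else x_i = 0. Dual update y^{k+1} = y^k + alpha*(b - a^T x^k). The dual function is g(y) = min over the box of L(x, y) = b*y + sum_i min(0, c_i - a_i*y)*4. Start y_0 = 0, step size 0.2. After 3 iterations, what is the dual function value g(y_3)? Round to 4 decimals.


Dual ascent for LP: min 7*x1 + 11*x2, 1*x1 + 6*x2 = 14, 0 <= x_i <= 4
Step 1: y^k = 0.0, reduced costs: (7.0, 11.0)
  x^k = (0.0, 0.0), subgradient = b - a^T x = 14.0
  y^{k+1} = 0.0 + 0.2*14.0 = 2.8
Step 2: y^k = 2.8, reduced costs: (4.2, -5.8)
  x^k = (0.0, 4.0), subgradient = b - a^T x = -10.0
  y^{k+1} = 2.8 + 0.2*-10.0 = 0.8
Step 3: y^k = 0.8, reduced costs: (6.2, 6.2)
  x^k = (0.0, 0.0), subgradient = b - a^T x = 14.0
  y^{k+1} = 0.8 + 0.2*14.0 = 3.6
Dual objective at y_3 = 3.6: reduced costs (3.4, -10.6), box minimizer x = (0.0, 4.0)
g(y_3) = b*y + (c1 - a1*y)*x1 + (c2 - a2*y)*x2 = 14*3.6 + 3.4*0.0 + (-10.6)*4.0 = 50.4 + 0.0 - 42.4 = 8.0


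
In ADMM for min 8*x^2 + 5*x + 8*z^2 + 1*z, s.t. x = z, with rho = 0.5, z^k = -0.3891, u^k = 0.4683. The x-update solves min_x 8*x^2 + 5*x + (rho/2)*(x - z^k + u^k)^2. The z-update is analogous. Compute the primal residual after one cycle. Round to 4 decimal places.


ADMM iteration with rho = 0.5, z^k = -0.3891, u^k = 0.4683
Step 1: x-update.
Minimize 8*x^2 + 5*x + (0.5/2)*(x + 0.3891 + 0.4683)^2
FOC: (2*8 + 0.5)*x = -5 + 0.5*(-0.3891 - 0.4683)
x^{k+1} = -0.329
Step 2: z-update.
Minimize 8*z^2 + 1*z + (0.5/2)*(-0.329 - z + 0.4683)^2
FOC: (2*8 + 0.5)*z = -1 + 0.5*(-0.329 + 0.4683)
z^{k+1} = -0.0564
Step 3: u-update.
u^{k+1} = 0.4683 - 0.329 + 0.0564 = 0.1957
Step 4: Primal residual = |-0.329 + 0.0564| = 0.2726


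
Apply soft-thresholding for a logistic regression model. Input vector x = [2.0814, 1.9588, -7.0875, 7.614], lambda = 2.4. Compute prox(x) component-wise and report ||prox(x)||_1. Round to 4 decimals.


Soft-thresholding with lambda = 2.4:
prox(2.0814) = sign(2.0814)*max(|2.0814| - 2.4, 0) = 0.0
prox(1.9588) = sign(1.9588)*max(|1.9588| - 2.4, 0) = 0.0
prox(-7.0875) = sign(-7.0875)*max(|-7.0875| - 2.4, 0) = -4.6875
prox(7.614) = sign(7.614)*max(|7.614| - 2.4, 0) = 5.214
prox(x) = [0.0, 0.0, -4.6875, 5.214]
||prox(x)||_1 = 0.0 + 0.0 + 4.6875 + 5.214 = 9.9015


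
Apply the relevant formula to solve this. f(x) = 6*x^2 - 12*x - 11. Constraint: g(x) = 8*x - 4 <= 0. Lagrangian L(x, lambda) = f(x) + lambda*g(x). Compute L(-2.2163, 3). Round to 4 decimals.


Step 1: Evaluate f(x).
f(-2.2163) = 6*(-2.2163)^2 - 12*(-2.2163) - 11 = 45.0675
Step 2: Evaluate g(x).
g(-2.2163) = 8*-2.2163 - 4 = -21.7304
Step 3: Compute Lagrangian.
L = 45.0675 + 3*-21.7304 = -20.1237


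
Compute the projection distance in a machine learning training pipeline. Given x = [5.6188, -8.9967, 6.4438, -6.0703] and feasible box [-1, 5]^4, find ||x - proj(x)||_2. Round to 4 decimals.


Project each component onto [-1, 5].
clip(5.6188) = 5.0, clip(-8.9967) = -1.0, clip(6.4438) = 5.0, clip(-6.0703) = -1.0
Projection = [5.0, -1.0, 5.0, -1.0]
Squared diffs: [0.3829, 63.9472, 2.0846, 25.7079]
Distance = sqrt(92.1226) = 9.5981


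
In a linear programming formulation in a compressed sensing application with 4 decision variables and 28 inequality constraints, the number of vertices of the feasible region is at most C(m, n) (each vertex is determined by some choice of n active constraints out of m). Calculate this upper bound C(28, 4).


Each vertex corresponds to some choice of n active constraints out of m, so the number of vertices is at most C(m, n) = m! / (n!(m-n)!).
m = 28, n = 4
Numerator: 28 * 27 * 26 * 25
Denominator: 4! = 24
C(28, 4) = 20475


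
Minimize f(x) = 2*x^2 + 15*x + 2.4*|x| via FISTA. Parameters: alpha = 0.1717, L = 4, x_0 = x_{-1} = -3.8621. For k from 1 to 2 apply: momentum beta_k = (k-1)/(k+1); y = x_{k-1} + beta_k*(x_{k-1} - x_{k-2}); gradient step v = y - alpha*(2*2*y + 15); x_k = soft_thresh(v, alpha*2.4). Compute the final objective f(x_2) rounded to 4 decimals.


FISTA on f(x) = 2*x^2 + 15*x + 2.4*|x|
L = 4, alpha = 0.1717
Iteration 1: beta = 0.0, y = -3.8621 + 0.0*(-3.8621 + 3.8621) = -3.8621
  grad(y) = -0.4484, v = y - alpha*grad = -3.7851
  prox(v) = soft_thresh(-3.7851, 0.4121) = -3.373
Iteration 2: beta = 0.3333, y = -3.373 + 0.3333*(-3.373 + 3.8621) = -3.21
  grad(y) = 2.16, v = y - alpha*grad = -3.5809
  prox(v) = soft_thresh(-3.5809, 0.4121) = -3.1688
f(x_2) = 2*(-3.1688)^2 + 15*(-3.1688) + 2.4*|-3.1688| = -19.8443


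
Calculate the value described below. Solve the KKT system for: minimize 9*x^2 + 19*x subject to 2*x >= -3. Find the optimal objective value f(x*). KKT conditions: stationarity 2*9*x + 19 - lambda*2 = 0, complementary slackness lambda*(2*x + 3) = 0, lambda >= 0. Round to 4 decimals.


Step 1: Try lambda = 0 (constraint inactive).
Stationarity: 2*9*x + 19 = 0
x* = -19/(2*9) = -19/18 = -1.0556 (rounded; the exact value -19/18 is used below)
Check constraint: 2*-1.0556 = -2.1112 >= -3 -- satisfied.
Step 2: Compute optimal value.
f(x*) = 9*(-19/18)^2 + 19*(-19/18) = -10.0278


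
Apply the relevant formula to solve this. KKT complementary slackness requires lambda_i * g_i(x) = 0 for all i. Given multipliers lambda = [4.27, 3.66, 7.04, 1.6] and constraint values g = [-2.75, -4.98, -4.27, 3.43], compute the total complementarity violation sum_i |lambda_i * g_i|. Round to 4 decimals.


KKT complementary slackness check:
lambda_1 * g_1 = 4.27 * -2.75 = -11.7425
lambda_2 * g_2 = 3.66 * -4.98 = -18.2268
lambda_3 * g_3 = 7.04 * -4.27 = -30.0608
lambda_4 * g_4 = 1.6 * 3.43 = 5.488
Total violation = 11.7425 + 18.2268 + 30.0608 + 5.488 = 65.5181


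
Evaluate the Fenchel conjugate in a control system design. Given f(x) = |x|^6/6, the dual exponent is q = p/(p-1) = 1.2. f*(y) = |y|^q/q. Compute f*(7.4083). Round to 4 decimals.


The conjugate exponent q satisfies 1/p + 1/q = 1.
p = 6, so q = 6/(6 - 1) = 1.2
|y|^q = 7.4083^1.2 = 11.0576
f*(7.4083) = 11.0576 / 1.2 = 9.2147


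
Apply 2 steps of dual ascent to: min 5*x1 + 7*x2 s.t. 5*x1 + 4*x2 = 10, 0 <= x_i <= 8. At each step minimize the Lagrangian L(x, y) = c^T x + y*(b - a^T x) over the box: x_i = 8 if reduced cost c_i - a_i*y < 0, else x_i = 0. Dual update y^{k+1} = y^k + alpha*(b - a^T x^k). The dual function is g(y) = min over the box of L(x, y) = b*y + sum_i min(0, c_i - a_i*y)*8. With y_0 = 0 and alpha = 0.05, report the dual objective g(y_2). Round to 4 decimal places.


Dual ascent for LP: min 5*x1 + 7*x2, 5*x1 + 4*x2 = 10, 0 <= x_i <= 8
Step 1: y^k = 0.0, reduced costs: (5.0, 7.0)
  x^k = (0.0, 0.0), subgradient = b - a^T x = 10.0
  y^{k+1} = 0.0 + 0.05*10.0 = 0.5
Step 2: y^k = 0.5, reduced costs: (2.5, 5.0)
  x^k = (0.0, 0.0), subgradient = b - a^T x = 10.0
  y^{k+1} = 0.5 + 0.05*10.0 = 1.0
Dual objective at y_2 = 1.0: reduced costs (0.0, 3.0), box minimizer x = (0.0, 0.0)
g(y_2) = b*y + (c1 - a1*y)*x1 + (c2 - a2*y)*x2 = 10*1.0 + 0.0*0.0 + 3.0*0.0 = 10.0 + 0.0 + 0.0 = 10.0


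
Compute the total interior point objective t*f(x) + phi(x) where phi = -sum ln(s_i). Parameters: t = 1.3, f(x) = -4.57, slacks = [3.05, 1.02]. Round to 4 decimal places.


Step 1: Compute log-barrier.
ln values: [1.1151, 0.0198]
phi = -(1.1151 + 0.0198) = -1.1349
Step 2: Compute augmented objective.
t*f(x) = 1.3*-4.57 = -5.941
Total = -5.941 - 1.1349 = -7.0759


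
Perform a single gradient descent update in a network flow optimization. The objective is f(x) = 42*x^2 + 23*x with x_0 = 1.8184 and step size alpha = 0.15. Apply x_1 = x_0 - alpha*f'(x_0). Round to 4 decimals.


We compute the gradient at x_0 and apply the update.
f'(x) = 84*x + 23
f'(1.8184) = 84*1.8184 + 23 = 175.7456
x_1 = 1.8184 - 0.15*175.7456 = -24.5434


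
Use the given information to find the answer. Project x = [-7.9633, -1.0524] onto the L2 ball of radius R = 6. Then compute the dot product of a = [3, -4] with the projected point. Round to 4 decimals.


Step 1: Compute ||x|| (intermediates to 6 decimals).
||x|| = sqrt((-7.9633)^2 + (-1.0524)^2) = 8.03254
Step 2: Project.
Since ||x|| > R, scale = R/||x|| = 6/8.03254 = 0.746962, proj(x) = scale * x
proj(x) = [-5.948282, -0.786103]
Step 3: Dot product.
a^T * proj(x) = 3*(-5.948282) - 4*(-0.786103) = -14.7004


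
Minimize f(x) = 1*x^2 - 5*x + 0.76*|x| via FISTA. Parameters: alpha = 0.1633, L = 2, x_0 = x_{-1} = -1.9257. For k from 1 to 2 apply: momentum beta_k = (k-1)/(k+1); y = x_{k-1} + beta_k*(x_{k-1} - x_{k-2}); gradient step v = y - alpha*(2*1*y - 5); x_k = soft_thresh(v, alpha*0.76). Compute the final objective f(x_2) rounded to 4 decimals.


FISTA on f(x) = 1*x^2 - 5*x + 0.76*|x|
L = 2, alpha = 0.1633
Iteration 1: beta = 0.0, y = -1.9257 + 0.0*(-1.9257 + 1.9257) = -1.9257
  grad(y) = -8.8514, v = y - alpha*grad = -0.4803
  prox(v) = soft_thresh(-0.4803, 0.1241) = -0.3562
Iteration 2: beta = 0.3333, y = -0.3562 + 0.3333*(-0.3562 + 1.9257) = 0.167
  grad(y) = -4.666, v = y - alpha*grad = 0.929
  prox(v) = soft_thresh(0.929, 0.1241) = 0.8049
f(x_2) = 1*0.8049^2 - 5*0.8049 + 0.76*|0.8049| = -2.7648


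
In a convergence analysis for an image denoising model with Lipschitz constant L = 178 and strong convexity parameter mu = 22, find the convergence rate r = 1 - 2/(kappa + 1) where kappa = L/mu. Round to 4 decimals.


Step 1: Compute the condition number.
kappa = L/mu = 178/22 = 8.0909
Step 2: Compute the convergence rate.
r = 1 - 2/(kappa + 1) = 1 - 2*mu/(L + mu) = (L - mu)/(L + mu) = 156/200 = 0.78


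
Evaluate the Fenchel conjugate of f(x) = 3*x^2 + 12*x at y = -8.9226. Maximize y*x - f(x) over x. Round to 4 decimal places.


f*(y) = sup_x {y*x - a*x^2 - b*x} = sup_x {(y-b)*x - a*x^2}
FOC: (y - b) - 2a*x = 0 => x* = (y - b)/(2a)
x* = (-8.9226 - 12)/(2*3) = -3.4871
f*(-8.9226) = (y-b)^2/(4a) = (-8.9226 - 12)^2/(4*3)
= 437.7552/12 = 36.4796


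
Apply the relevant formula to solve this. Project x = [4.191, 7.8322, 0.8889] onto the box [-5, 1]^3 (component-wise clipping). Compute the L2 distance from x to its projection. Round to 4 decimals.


Project each component onto [-5, 1].
clip(4.191) = 1.0, clip(7.8322) = 1.0, clip(0.8889) = 0.8889
Projection = [1.0, 1.0, 0.8889]
Squared diffs: [10.1825, 46.679, 0.0]
Distance = sqrt(56.8615) = 7.5407


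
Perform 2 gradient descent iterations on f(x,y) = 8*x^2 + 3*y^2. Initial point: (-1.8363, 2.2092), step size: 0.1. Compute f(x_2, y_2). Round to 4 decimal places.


Gradient descent on f(x,y) = 8*x^2 + 3*y^2.
Starting point: (-1.8363, 2.2092), alpha = 0.1
Step 1: grad_x = 2*8*-1.8363 = -29.3808, grad_y = 2*3*2.2092 = 13.2552
  x_1 = -1.8363 - 0.1*-29.3808 = 1.1018
  y_1 = 2.2092 - 0.1*13.2552 = 0.8837
Step 2: grad_x = 2*8*1.1018 = 17.6285, grad_y = 2*3*0.8837 = 5.3021
  x_2 = 1.1018 - 0.1*17.6285 = -0.6611
  y_2 = 0.8837 - 0.1*5.3021 = 0.3535
f(-0.6611, 0.3535) = 8*(-0.6611)^2 + 3*0.3535^2 = 3.8709


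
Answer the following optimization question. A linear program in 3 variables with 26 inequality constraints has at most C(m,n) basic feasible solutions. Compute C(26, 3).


Each vertex corresponds to some choice of n active constraints out of m, so the number of vertices is at most C(m, n) = m! / (n!(m-n)!).
m = 26, n = 3
Numerator: 26 * 25 * 24
Denominator: 3! = 6
C(26, 3) = 2600


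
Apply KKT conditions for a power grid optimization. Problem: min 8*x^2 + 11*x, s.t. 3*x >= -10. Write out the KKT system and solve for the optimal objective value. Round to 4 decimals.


Step 1: Try lambda = 0 (constraint inactive).
Stationarity: 2*8*x + 11 = 0
x* = -11/(2*8) = -0.6875
Check constraint: 3*-0.6875 = -2.0625 >= -10 -- satisfied.
Step 2: Compute optimal value.
f(x*) = 8*(-0.6875)^2 + 11*(-0.6875) = -3.7813


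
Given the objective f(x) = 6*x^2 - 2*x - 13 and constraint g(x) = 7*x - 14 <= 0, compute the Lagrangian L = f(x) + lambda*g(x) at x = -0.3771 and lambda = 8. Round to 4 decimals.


Step 1: Evaluate f(x).
f(-0.3771) = 6*(-0.3771)^2 - 2*(-0.3771) - 13 = -11.3926
Step 2: Evaluate g(x).
g(-0.3771) = 7*-0.3771 - 14 = -16.6397
Step 3: Compute Lagrangian.
L = -11.3926 + 8*-16.6397 = -144.5102


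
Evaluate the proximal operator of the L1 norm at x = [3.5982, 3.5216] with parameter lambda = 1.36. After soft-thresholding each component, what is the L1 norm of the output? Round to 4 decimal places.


Soft-thresholding with lambda = 1.36:
prox(3.5982) = sign(3.5982)*max(|3.5982| - 1.36, 0) = 2.2382
prox(3.5216) = sign(3.5216)*max(|3.5216| - 1.36, 0) = 2.1616
prox(x) = [2.2382, 2.1616]
||prox(x)||_1 = 2.2382 + 2.1616 = 4.3998


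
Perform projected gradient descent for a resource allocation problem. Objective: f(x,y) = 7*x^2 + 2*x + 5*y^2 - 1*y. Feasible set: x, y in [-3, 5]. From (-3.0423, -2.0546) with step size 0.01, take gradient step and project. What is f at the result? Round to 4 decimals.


Step 1: Compute gradient at (-3.0423, -2.0546).
grad_x = 2*7*-3.0423 + 2 = -40.5922
grad_y = 2*5*-2.0546 - 1 = -21.546
Step 2: Gradient step.
x_raw = -3.0423 - 0.01*-40.5922 = -2.6364
y_raw = -2.0546 - 0.01*-21.546 = -1.8391
Step 3: Project onto [-3, 5].
x_proj = clip(-2.6364) = -2.6364
y_proj = clip(-1.8391) = -1.8391
Step 4: Evaluate f.
f(-2.6364, -1.8391) = 62.132


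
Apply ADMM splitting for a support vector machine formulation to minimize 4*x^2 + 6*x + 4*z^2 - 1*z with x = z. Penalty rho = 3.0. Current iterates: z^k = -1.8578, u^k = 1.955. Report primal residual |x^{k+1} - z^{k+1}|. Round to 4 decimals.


ADMM iteration with rho = 3.0, z^k = -1.8578, u^k = 1.955
Step 1: x-update.
Minimize 4*x^2 + 6*x + (3.0/2)*(x + 1.8578 + 1.955)^2
FOC: (2*4 + 3.0)*x = -6 + 3.0*(-1.8578 - 1.955)
x^{k+1} = -1.5853
Step 2: z-update.
Minimize 4*z^2 - 1*z + (3.0/2)*(-1.5853 - z + 1.955)^2
FOC: (2*4 + 3.0)*z = 1 + 3.0*(-1.5853 + 1.955)
z^{k+1} = 0.1917
Step 3: u-update.
u^{k+1} = 1.955 - 1.5853 - 0.1917 = 0.178
Step 4: Primal residual = |-1.5853 - 0.1917| = 1.777


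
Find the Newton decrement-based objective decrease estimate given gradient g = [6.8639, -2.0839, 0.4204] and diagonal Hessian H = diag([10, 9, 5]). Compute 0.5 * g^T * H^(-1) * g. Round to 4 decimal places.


Step 1: H is diagonal, so H^(-1) * g = [0.6864, -0.2315, 0.0841].
Step 2: g^T H^(-1) g = sum_i g_i^2 / H_ii
  = (6.8639)^2/10 + (-2.0839)^2/9 + (0.4204)^2/5
  = 4.7113 + 0.4825 + 0.0353 = 5.2292
Step 3: Objective decrease = 0.5 * g^T H^(-1) g = 2.6146


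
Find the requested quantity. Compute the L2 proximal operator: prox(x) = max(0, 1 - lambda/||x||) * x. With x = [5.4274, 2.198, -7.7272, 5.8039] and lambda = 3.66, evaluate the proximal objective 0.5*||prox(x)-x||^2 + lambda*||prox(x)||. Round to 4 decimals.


Step 1: Compute ||x||.
||x|| = 11.2997
Step 2: Compute scaling factor.
scale = max(0, 1 - 3.66/11.2997) = 0.6761
Step 3: prox(x) = [3.6694, 1.4861, -5.2243, 3.924]
||prox(x)|| = 7.6397
Step 4: Proximal objective.
0.5*||prox-x||^2 = 6.6978
lambda*||prox|| = 27.9613
Total = 34.659


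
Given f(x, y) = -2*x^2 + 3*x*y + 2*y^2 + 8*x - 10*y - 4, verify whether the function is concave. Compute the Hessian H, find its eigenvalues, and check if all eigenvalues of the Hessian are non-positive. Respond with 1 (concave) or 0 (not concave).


The Hessian of f(x,y) = -2*x^2 + 3*x*y + 2*y^2 + 8*x - 10*y - 4 is:
H = [[-4, 3], [3, 4]]
Trace = -4 + 4 = 0
Determinant = -4*4 - (3)^2 = -25
Discriminant = (0)^2 - 4*-25 = 100.0
Eigenvalues: lambda_1 = -5.0, lambda_2 = 5.0
The function is not concave.

0


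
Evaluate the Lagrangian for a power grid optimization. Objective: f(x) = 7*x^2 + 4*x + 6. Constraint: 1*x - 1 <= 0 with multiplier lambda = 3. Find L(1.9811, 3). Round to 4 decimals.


Step 1: Evaluate f(x).
f(1.9811) = 7*1.9811^2 + 4*1.9811 + 6 = 41.3977
Step 2: Evaluate g(x).
g(1.9811) = 1*1.9811 - 1 = 0.9811
Step 3: Compute Lagrangian.
L = 41.3977 + 3*0.9811 = 44.341


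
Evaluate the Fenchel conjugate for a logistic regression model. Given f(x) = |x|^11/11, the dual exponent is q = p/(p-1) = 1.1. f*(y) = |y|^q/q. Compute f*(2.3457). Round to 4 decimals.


The conjugate exponent q satisfies 1/p + 1/q = 1.
p = 11, so q = 11/(11 - 1) = 1.1
|y|^q = 2.3457^1.1 = 2.5545
f*(2.3457) = 2.5545 / 1.1 = 2.3222


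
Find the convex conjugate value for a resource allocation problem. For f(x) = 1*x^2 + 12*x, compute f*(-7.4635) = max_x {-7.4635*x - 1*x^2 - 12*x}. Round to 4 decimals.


f*(y) = sup_x {y*x - a*x^2 - b*x} = sup_x {(y-b)*x - a*x^2}
FOC: (y - b) - 2a*x = 0 => x* = (y - b)/(2a)
x* = (-7.4635 - 12)/(2*1) = -9.7318
f*(-7.4635) = (y-b)^2/(4a) = (-7.4635 - 12)^2/(4*1)
= 378.8278/4 = 94.707


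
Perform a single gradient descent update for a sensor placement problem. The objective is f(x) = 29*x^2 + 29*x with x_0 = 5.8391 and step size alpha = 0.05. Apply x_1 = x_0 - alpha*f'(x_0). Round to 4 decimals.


We compute the gradient at x_0 and apply the update.
f'(x) = 58*x + 29
f'(5.8391) = 58*5.8391 + 29 = 367.6678
x_1 = 5.8391 - 0.05*367.6678 = -12.5443


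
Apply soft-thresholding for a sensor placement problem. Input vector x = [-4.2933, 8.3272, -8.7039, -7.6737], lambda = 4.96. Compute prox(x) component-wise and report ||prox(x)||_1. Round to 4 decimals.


Soft-thresholding with lambda = 4.96:
prox(-4.2933) = sign(-4.2933)*max(|-4.2933| - 4.96, 0) = 0.0
prox(8.3272) = sign(8.3272)*max(|8.3272| - 4.96, 0) = 3.3672
prox(-8.7039) = sign(-8.7039)*max(|-8.7039| - 4.96, 0) = -3.7439
prox(-7.6737) = sign(-7.6737)*max(|-7.6737| - 4.96, 0) = -2.7137
prox(x) = [0.0, 3.3672, -3.7439, -2.7137]
||prox(x)||_1 = 0.0 + 3.3672 + 3.7439 + 2.7137 = 9.8248


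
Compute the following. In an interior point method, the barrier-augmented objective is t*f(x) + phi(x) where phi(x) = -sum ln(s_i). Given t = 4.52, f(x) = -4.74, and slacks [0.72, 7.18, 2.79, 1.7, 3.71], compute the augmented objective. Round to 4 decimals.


Step 1: Compute log-barrier.
ln values: [-0.3285, 1.9713, 1.026, 0.5306, 1.311]
phi = -(-0.3285 + 1.9713 + 1.026 + 0.5306 + 1.311) = -4.5105
Step 2: Compute augmented objective.
t*f(x) = 4.52*-4.74 = -21.4248
Total = -21.4248 - 4.5105 = -25.9353


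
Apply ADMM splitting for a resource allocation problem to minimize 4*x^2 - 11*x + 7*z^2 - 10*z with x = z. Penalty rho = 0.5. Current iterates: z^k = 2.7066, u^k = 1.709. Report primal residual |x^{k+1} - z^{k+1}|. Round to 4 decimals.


ADMM iteration with rho = 0.5, z^k = 2.7066, u^k = 1.709
Step 1: x-update.
Minimize 4*x^2 - 11*x + (0.5/2)*(x - 2.7066 + 1.709)^2
FOC: (2*4 + 0.5)*x = 11 + 0.5*(2.7066 - 1.709)
x^{k+1} = 1.3528
Step 2: z-update.
Minimize 7*z^2 - 10*z + (0.5/2)*(1.3528 - z + 1.709)^2
FOC: (2*7 + 0.5)*z = 10 + 0.5*(1.3528 + 1.709)
z^{k+1} = 0.7952
Step 3: u-update.
u^{k+1} = 1.709 + 1.3528 - 0.7952 = 2.2666
Step 4: Primal residual = |1.3528 - 0.7952| = 0.5576


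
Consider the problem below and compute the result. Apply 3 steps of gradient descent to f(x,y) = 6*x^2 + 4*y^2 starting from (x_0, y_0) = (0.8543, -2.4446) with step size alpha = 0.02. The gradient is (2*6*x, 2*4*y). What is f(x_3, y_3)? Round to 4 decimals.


Gradient descent on f(x,y) = 6*x^2 + 4*y^2.
Starting point: (0.8543, -2.4446), alpha = 0.02
Step 1: grad_x = 2*6*0.8543 = 10.2516, grad_y = 2*4*-2.4446 = -19.5568
  x_1 = 0.8543 - 0.02*10.2516 = 0.6493
  y_1 = -2.4446 - 0.02*-19.5568 = -2.0535
Step 2: grad_x = 2*6*0.6493 = 7.7912, grad_y = 2*4*-2.0535 = -16.4277
  x_2 = 0.6493 - 0.02*7.7912 = 0.4934
  y_2 = -2.0535 - 0.02*-16.4277 = -1.7249
Step 3: grad_x = 2*6*0.4934 = 5.9213, grad_y = 2*4*-1.7249 = -13.7993
  x_3 = 0.4934 - 0.02*5.9213 = 0.375
  y_3 = -1.7249 - 0.02*-13.7993 = -1.4489
f(0.375, -1.4489) = 6*0.375^2 + 4*(-1.4489)^2 = 9.2414


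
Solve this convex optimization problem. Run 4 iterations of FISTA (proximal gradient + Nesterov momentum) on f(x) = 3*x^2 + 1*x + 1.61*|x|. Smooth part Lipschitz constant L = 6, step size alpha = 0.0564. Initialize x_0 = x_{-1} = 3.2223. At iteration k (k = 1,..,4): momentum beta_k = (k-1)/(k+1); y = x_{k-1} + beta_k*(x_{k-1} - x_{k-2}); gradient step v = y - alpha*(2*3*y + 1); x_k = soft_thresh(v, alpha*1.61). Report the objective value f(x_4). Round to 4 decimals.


FISTA on f(x) = 3*x^2 + 1*x + 1.61*|x|
L = 6, alpha = 0.0564
Iteration 1: beta = 0.0, y = 3.2223 + 0.0*(3.2223 - 3.2223) = 3.2223
  grad(y) = 20.3338, v = y - alpha*grad = 2.0755
  prox(v) = soft_thresh(2.0755, 0.0908) = 1.9847
Iteration 2: beta = 0.3333, y = 1.9847 + 0.3333*(1.9847 - 3.2223) = 1.5721
  grad(y) = 10.4328, v = y - alpha*grad = 0.9837
  prox(v) = soft_thresh(0.9837, 0.0908) = 0.8929
Iteration 3: beta = 0.5, y = 0.8929 + 0.5*(0.8929 - 1.9847) = 0.347
  grad(y) = 3.0822, v = y - alpha*grad = 0.1732
  prox(v) = soft_thresh(0.1732, 0.0908) = 0.0824
Iteration 4: beta = 0.6, y = 0.0824 + 0.6*(0.0824 - 0.8929) = -0.4039
  grad(y) = -1.4235, v = y - alpha*grad = -0.3236
  prox(v) = soft_thresh(-0.3236, 0.0908) = -0.2328
f(x_4) = 3*(-0.2328)^2 + 1*(-0.2328) + 1.61*|-0.2328| = 0.3046


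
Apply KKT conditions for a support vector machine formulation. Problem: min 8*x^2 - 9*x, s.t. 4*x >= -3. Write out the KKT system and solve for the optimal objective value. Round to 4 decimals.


Step 1: Try lambda = 0 (constraint inactive).
Stationarity: 2*8*x - 9 = 0
x* = 9/(2*8) = 0.5625
Check constraint: 4*0.5625 = 2.25 >= -3 -- satisfied.
Step 2: Compute optimal value.
f(x*) = 8*0.5625^2 - 9*0.5625 = -2.5313


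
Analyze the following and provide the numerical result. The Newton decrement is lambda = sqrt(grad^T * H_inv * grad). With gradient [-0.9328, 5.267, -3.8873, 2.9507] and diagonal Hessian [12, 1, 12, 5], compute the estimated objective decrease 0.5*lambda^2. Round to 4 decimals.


Step 1: H is diagonal, so H^(-1) * g = [-0.0777, 5.267, -0.3239, 0.5901].
Step 2: g^T H^(-1) g = sum_i g_i^2 / H_ii
  = (-0.9328)^2/12 + (5.267)^2/1 + (-3.8873)^2/12 + (2.9507)^2/5
  = 0.0725 + 27.7413 + 1.2593 + 1.7413 = 30.8144
Step 3: Objective decrease = 0.5 * g^T H^(-1) g = 15.4072


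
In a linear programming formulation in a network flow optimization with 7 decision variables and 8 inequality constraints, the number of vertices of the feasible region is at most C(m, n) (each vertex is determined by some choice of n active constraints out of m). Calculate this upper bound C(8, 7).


Each vertex corresponds to some choice of n active constraints out of m, so the number of vertices is at most C(m, n) = m! / (n!(m-n)!).
m = 8, n = 7
Numerator: 8 * 7 * 6 * 5 * 4 * 3 * 2
Denominator: 7! = 5040
C(8, 7) = 8


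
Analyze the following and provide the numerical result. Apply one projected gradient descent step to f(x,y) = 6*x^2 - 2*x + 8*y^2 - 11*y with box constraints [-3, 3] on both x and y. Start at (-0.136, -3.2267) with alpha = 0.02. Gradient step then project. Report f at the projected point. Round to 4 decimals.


Step 1: Compute gradient at (-0.136, -3.2267).
grad_x = 2*6*-0.136 - 2 = -3.632
grad_y = 2*8*-3.2267 - 11 = -62.6272
Step 2: Gradient step.
x_raw = -0.136 - 0.02*-3.632 = -0.0634
y_raw = -3.2267 - 0.02*-62.6272 = -1.9742
Step 3: Project onto [-3, 3].
x_proj = clip(-0.0634) = -0.0634
y_proj = clip(-1.9742) = -1.9742
Step 4: Evaluate f.
f(-0.0634, -1.9742) = 53.0449


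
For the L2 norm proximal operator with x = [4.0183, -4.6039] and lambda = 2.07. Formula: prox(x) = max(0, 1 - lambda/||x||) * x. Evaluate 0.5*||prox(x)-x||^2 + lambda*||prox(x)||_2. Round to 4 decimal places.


Step 1: Compute ||x||.
||x|| = 6.1109
Step 2: Compute scaling factor.
scale = max(0, 1 - 2.07/6.1109) = 0.6613
Step 3: prox(x) = [2.6571, -3.0444]
||prox(x)|| = 4.0409
Step 4: Proximal objective.
0.5*||prox-x||^2 = 2.1425
lambda*||prox|| = 8.3647
Total = 10.507


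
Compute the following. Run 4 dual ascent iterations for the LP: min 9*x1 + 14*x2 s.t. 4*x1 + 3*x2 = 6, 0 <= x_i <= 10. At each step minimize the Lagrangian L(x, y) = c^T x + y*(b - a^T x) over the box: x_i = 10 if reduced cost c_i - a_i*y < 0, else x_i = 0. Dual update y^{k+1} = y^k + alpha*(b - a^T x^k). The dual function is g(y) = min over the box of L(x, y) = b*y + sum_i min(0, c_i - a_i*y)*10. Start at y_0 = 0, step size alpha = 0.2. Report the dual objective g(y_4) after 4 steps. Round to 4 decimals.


Dual ascent for LP: min 9*x1 + 14*x2, 4*x1 + 3*x2 = 6, 0 <= x_i <= 10
Step 1: y^k = 0.0, reduced costs: (9.0, 14.0)
  x^k = (0.0, 0.0), subgradient = b - a^T x = 6.0
  y^{k+1} = 0.0 + 0.2*6.0 = 1.2
Step 2: y^k = 1.2, reduced costs: (4.2, 10.4)
  x^k = (0.0, 0.0), subgradient = b - a^T x = 6.0
  y^{k+1} = 1.2 + 0.2*6.0 = 2.4
Step 3: y^k = 2.4, reduced costs: (-0.6, 6.8)
  x^k = (10.0, 0.0), subgradient = b - a^T x = -34.0
  y^{k+1} = 2.4 + 0.2*-34.0 = -4.4
Step 4: y^k = -4.4, reduced costs: (26.6, 27.2)
  x^k = (0.0, 0.0), subgradient = b - a^T x = 6.0
  y^{k+1} = -4.4 + 0.2*6.0 = -3.2
Dual objective at y_4 = -3.2: reduced costs (21.8, 23.6), box minimizer x = (0.0, 0.0)
g(y_4) = b*y + (c1 - a1*y)*x1 + (c2 - a2*y)*x2 = 6*(-3.2) + 21.8*0.0 + 23.6*0.0 = -19.2 + 0.0 + 0.0 = -19.2


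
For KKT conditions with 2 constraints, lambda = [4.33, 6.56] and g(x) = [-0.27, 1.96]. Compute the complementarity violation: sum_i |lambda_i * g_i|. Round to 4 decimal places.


KKT complementary slackness check:
lambda_1 * g_1 = 4.33 * -0.27 = -1.1691
lambda_2 * g_2 = 6.56 * 1.96 = 12.8576
Total violation = 1.1691 + 12.8576 = 14.0267


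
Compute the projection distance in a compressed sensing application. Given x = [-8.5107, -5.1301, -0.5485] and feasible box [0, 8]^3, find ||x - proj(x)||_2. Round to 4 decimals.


Project each component onto [0, 8].
clip(-8.5107) = 0.0, clip(-5.1301) = 0.0, clip(-0.5485) = 0.0
Projection = [0.0, 0.0, 0.0]
Squared diffs: [72.432, 26.3179, 0.3009]
Distance = sqrt(99.0508) = 9.9524


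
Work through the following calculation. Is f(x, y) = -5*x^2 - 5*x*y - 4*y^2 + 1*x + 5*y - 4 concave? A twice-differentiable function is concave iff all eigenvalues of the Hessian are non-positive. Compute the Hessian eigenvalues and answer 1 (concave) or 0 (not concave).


The Hessian of f(x,y) = -5*x^2 - 5*x*y - 4*y^2 + 1*x + 5*y - 4 is:
H = [[-10, -5], [-5, -8]]
Trace = -10 - 8 = -18
Determinant = -10*-8 - (-5)^2 = 55
Discriminant = (-18)^2 - 4*55 = 104.0
Eigenvalues: lambda_1 = -14.099, lambda_2 = -3.901
The function is concave.

1


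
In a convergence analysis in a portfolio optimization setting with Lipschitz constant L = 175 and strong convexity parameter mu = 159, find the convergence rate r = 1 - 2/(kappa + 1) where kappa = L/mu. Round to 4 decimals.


Step 1: Compute the condition number.
kappa = L/mu = 175/159 = 1.1006
Step 2: Compute the convergence rate.
r = 1 - 2/(kappa + 1) = 1 - 2*mu/(L + mu) = (L - mu)/(L + mu) = 16/334 = 0.0479


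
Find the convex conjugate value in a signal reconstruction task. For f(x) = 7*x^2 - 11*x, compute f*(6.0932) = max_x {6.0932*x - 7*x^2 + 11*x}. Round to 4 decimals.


f*(y) = sup_x {y*x - a*x^2 - b*x} = sup_x {(y-b)*x - a*x^2}
FOC: (y - b) - 2a*x = 0 => x* = (y - b)/(2a)
x* = (6.0932 + 11)/(2*7) = 1.2209
f*(6.0932) = (y-b)^2/(4a) = (6.0932 + 11)^2/(4*7)
= 292.1775/28 = 10.4349


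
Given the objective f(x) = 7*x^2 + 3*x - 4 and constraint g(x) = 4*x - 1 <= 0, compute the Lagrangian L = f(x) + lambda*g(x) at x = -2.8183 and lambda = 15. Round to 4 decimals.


Step 1: Evaluate f(x).
f(-2.8183) = 7*(-2.8183)^2 + 3*(-2.8183) - 4 = 43.1448
Step 2: Evaluate g(x).
g(-2.8183) = 4*-2.8183 - 1 = -12.2732
Step 3: Compute Lagrangian.
L = 43.1448 + 15*-12.2732 = -140.9532


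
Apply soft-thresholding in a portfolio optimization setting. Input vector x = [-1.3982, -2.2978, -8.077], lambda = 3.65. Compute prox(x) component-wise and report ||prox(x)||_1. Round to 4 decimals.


Soft-thresholding with lambda = 3.65:
prox(-1.3982) = sign(-1.3982)*max(|-1.3982| - 3.65, 0) = 0.0
prox(-2.2978) = sign(-2.2978)*max(|-2.2978| - 3.65, 0) = 0.0
prox(-8.077) = sign(-8.077)*max(|-8.077| - 3.65, 0) = -4.427
prox(x) = [0.0, 0.0, -4.427]
||prox(x)||_1 = 0.0 + 0.0 + 4.427 = 4.427


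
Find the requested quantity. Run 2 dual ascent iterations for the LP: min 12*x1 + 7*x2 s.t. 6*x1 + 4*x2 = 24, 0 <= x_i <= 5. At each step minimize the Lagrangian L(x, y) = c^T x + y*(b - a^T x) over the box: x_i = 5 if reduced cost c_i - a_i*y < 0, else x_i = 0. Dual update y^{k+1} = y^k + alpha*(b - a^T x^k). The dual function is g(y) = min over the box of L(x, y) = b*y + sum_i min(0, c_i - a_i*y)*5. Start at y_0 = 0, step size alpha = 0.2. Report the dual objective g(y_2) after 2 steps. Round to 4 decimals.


Dual ascent for LP: min 12*x1 + 7*x2, 6*x1 + 4*x2 = 24, 0 <= x_i <= 5
Step 1: y^k = 0.0, reduced costs: (12.0, 7.0)
  x^k = (0.0, 0.0), subgradient = b - a^T x = 24.0
  y^{k+1} = 0.0 + 0.2*24.0 = 4.8
Step 2: y^k = 4.8, reduced costs: (-16.8, -12.2)
  x^k = (5.0, 5.0), subgradient = b - a^T x = -26.0
  y^{k+1} = 4.8 + 0.2*-26.0 = -0.4
Dual objective at y_2 = -0.4: reduced costs (14.4, 8.6), box minimizer x = (0.0, 0.0)
g(y_2) = b*y + (c1 - a1*y)*x1 + (c2 - a2*y)*x2 = 24*(-0.4) + 14.4*0.0 + 8.6*0.0 = -9.6 + 0.0 + 0.0 = -9.6


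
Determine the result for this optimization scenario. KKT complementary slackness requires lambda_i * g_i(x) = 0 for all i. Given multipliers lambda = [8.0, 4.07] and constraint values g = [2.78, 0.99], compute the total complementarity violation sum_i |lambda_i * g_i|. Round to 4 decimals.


KKT complementary slackness check:
lambda_1 * g_1 = 8.0 * 2.78 = 22.24
lambda_2 * g_2 = 4.07 * 0.99 = 4.0293
Total violation = 22.24 + 4.0293 = 26.2693


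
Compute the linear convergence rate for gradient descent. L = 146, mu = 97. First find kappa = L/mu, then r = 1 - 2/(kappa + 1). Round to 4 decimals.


Step 1: Compute the condition number.
kappa = L/mu = 146/97 = 1.5052
Step 2: Compute the convergence rate.
r = 1 - 2/(kappa + 1) = 1 - 2*mu/(L + mu) = (L - mu)/(L + mu) = 49/243 = 0.2016


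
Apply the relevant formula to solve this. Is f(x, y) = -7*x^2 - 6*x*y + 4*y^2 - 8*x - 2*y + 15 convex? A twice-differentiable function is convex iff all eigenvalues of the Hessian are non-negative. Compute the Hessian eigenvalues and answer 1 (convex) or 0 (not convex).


The Hessian of f(x,y) = -7*x^2 - 6*x*y + 4*y^2 - 8*x - 2*y + 15 is:
H = [[-14, -6], [-6, 8]]
Trace = -14 + 8 = -6
Determinant = -14*8 - (-6)^2 = -148
Discriminant = (-6)^2 - 4*-148 = 628.0
Eigenvalues: lambda_1 = -15.53, lambda_2 = 9.53
The function is not convex.

0


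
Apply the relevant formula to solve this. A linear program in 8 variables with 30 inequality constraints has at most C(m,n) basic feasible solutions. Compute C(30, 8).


Each vertex corresponds to some choice of n active constraints out of m, so the number of vertices is at most C(m, n) = m! / (n!(m-n)!).
m = 30, n = 8
Numerator: 30 * 29 * 28 * 27 * 26 * 25 * 24 * 23
Denominator: 8! = 40320
C(30, 8) = 5852925


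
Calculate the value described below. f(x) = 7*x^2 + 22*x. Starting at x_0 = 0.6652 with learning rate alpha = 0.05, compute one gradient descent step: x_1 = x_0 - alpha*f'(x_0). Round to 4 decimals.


We compute the gradient at x_0 and apply the update.
f'(x) = 14*x + 22
f'(0.6652) = 14*0.6652 + 22 = 31.3128
x_1 = 0.6652 - 0.05*31.3128 = -0.9004


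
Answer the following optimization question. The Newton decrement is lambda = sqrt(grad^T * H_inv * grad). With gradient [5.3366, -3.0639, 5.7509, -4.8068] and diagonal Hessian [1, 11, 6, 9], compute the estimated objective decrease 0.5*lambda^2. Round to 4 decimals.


Step 1: H is diagonal, so H^(-1) * g = [5.3366, -0.2785, 0.9585, -0.5341].
Step 2: g^T H^(-1) g = sum_i g_i^2 / H_ii
  = (5.3366)^2/1 + (-3.0639)^2/11 + (5.7509)^2/6 + (-4.8068)^2/9
  = 28.4793 + 0.8534 + 5.5121 + 2.5673 = 37.4121
Step 3: Objective decrease = 0.5 * g^T H^(-1) g = 18.7061
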